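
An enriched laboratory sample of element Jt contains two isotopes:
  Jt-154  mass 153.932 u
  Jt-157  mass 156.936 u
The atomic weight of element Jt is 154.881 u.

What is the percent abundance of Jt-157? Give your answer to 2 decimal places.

Let x be the fractional abundance of Jt-154; then Jt-157 has abundance 1 − x.
153.932·x + 156.936·(1 − x) = 154.881
(153.932 − 156.936)·x = 154.881 − 156.936
x = -2.055 / -3.004 = 0.68409 → 68.41% Jt-154, 31.59% Jt-157.

31.59%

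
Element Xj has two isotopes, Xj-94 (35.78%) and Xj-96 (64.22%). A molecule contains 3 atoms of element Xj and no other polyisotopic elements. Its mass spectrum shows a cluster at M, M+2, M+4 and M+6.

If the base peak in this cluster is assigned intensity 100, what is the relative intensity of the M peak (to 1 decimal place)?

Term probabilities: M 0.0458, M+2 0.2466, M+4 0.4427, M+6 0.2649. Base peak = M+4.
P(M+4) = C(3,2) × 0.3578^1 × 0.6422^2 = 3 × 0.3578 × 0.41242084 = 0.442693 (base)
P(M) = C(3,0) × 0.3578^3 × 0.6422^0 = 1 × 0.04580586 × 1.0000 = 0.045806
Relative intensity = 0.045806 / 0.442693 × 100 = 10.3

10.3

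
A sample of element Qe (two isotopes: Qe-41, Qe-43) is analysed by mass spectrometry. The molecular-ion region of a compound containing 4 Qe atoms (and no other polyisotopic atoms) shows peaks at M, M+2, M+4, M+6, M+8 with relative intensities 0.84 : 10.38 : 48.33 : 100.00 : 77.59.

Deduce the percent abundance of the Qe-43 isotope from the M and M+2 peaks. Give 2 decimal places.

75.55%

Let p = fractional abundance of Qe-41. I(M+2)/I(M) = [C(4,1)·p^3·(1−p)] / p^4 = 4·(1−p)/p = 10.38/0.84 = 12.3571
(1−p)/p = 12.3571/4 = 3.0893  ⇒  p = 1/(1 + 3.0893) = 0.2445
Qe-41: 24.45%, Qe-43: 75.55%.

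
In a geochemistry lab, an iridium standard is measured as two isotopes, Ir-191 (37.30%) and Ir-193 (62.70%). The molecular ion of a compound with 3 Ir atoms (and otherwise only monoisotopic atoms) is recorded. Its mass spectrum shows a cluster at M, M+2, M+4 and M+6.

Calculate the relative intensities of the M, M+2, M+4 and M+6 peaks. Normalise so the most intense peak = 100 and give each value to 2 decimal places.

Each Ir atom is independently Ir-191 (p = 0.3730) or Ir-193 (q = 0.6270); the cluster is the binomial expansion (p + q)^3.
P(M) = 0.3730^3 = 0.051895
P(M+2) = 3 × 0.3730^2 × 0.6270^1 = 0.261702
P(M+4) = 3 × 0.3730^1 × 0.6270^2 = 0.439911
P(M+6) = 0.6270^3 = 0.246492
The M+4 peak is largest (0.439911); scaling to 100 gives 11.80 : 59.49 : 100.00 : 56.03.

11.80 : 59.49 : 100.00 : 56.03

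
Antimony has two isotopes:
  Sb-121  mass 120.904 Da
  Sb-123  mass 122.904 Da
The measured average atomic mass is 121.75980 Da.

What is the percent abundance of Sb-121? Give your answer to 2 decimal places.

57.21%

With x = fraction of Sb-121 (so Sb-123 is 1 − x):
120.904·x + 122.904·(1 − x) = 121.75980
(120.904 − 122.904)·x = 121.75980 − 122.904
x = -1.14420 / -2.000 = 0.57210 → 57.21% Sb-121, 42.79% Sb-123.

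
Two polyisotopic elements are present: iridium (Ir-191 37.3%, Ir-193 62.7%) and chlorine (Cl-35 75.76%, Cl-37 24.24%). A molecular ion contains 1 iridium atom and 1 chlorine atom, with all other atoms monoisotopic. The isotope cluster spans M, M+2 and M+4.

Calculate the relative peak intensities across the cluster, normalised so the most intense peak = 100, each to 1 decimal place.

50.0 : 100.0 : 26.9

Iridium pattern (n=1): 0.3730 : 0.6270
Chlorine pattern (n=1): 0.7576 : 0.2424
Convolve the two distributions (both contribute in 2-u steps):
  M: 0.3730×0.7576 = 0.282585
  M+2: 0.3730×0.2424 + 0.6270×0.7576 = 0.565430
  M+4: 0.6270×0.2424 = 0.151985
Scale to base peak (0.565430) = 100: 50.0 : 100.0 : 26.9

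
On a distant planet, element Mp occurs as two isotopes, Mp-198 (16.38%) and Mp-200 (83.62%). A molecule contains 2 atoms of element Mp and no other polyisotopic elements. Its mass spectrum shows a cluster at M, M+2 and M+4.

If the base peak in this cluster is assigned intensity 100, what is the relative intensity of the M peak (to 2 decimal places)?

3.84

(0.1638 + 0.8362)^2 gives M 0.0268, M+2 0.2739, M+4 0.6992; the largest is M+4.
P(M+4) = C(2,2) × 0.1638^0 × 0.8362^2 = 1 × 1.0000 × 0.69923044 = 0.699230 (base)
P(M) = C(2,0) × 0.1638^2 × 0.8362^0 = 1 × 0.02683044 × 1.0000 = 0.026830
Relative intensity = 0.026830 / 0.699230 × 100 = 3.84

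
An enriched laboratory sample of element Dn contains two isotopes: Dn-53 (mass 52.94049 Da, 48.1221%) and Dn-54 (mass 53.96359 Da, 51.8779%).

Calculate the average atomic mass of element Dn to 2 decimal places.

Ar = Σ fᵢ·mᵢ = 0.481221 × 52.94049 + 0.518779 × 53.96359
= 25.476076 + 27.995177 = 53.471253 Da

53.47 Da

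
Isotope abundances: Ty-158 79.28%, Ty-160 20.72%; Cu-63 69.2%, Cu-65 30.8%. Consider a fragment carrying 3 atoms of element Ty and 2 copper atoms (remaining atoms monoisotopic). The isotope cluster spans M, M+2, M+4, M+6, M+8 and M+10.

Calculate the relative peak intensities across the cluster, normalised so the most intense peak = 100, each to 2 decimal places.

Element Ty pattern (n=3): 0.49830004 : 0.39069539 : 0.10210909 : 0.00889548
Copper pattern (n=2): 0.478864 : 0.426272 : 0.094864
Convolve the two distributions (both contribute in 2-u steps):
  M: 0.49830004×0.478864 = 0.238618
  M+2: 0.49830004×0.426272 + 0.39069539×0.478864 = 0.399501
  M+4: 0.49830004×0.094864 + 0.39069539×0.426272 + 0.10210909×0.478864 = 0.262710
  M+6: 0.39069539×0.094864 + 0.10210909×0.426272 + 0.00889548×0.478864 = 0.084849
  M+8: 0.10210909×0.094864 + 0.00889548×0.426272 = 0.013478
  M+10: 0.00889548×0.094864 = 0.000844
Scale to base peak (0.399501) = 100: 59.73 : 100.00 : 65.76 : 21.24 : 3.37 : 0.21

59.73 : 100.00 : 65.76 : 21.24 : 3.37 : 0.21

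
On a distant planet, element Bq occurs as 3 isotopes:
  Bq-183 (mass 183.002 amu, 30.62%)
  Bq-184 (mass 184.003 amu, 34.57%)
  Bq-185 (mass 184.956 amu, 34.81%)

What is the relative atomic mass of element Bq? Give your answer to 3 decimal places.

The abundance-weighted mean is 0.3062 × 183.002 + 0.3457 × 184.003 + 0.3481 × 184.956
= 56.0352 + 63.6098 + 64.3832 = 184.0282 amu

184.028 amu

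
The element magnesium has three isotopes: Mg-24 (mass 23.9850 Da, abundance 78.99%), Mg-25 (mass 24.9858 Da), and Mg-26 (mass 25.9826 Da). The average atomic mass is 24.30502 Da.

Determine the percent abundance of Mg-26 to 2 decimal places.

Let x and y be the fractions of Mg-25 and Mg-26. Then x + y = 1 − 0.7899 = 0.2101 and 24.9858x + 25.9826y = 24.30502 − 0.7899×23.9850 = 5.3592685.
Substituting: 24.9858x + 25.9826(0.2101 − x) = 5.3592685
(24.9858 − 25.9826)x = -0.09967576  ⇒  x = 0.10000, y = 0.11010
Mg-25: 10.00%, Mg-26: 11.01%.

11.01%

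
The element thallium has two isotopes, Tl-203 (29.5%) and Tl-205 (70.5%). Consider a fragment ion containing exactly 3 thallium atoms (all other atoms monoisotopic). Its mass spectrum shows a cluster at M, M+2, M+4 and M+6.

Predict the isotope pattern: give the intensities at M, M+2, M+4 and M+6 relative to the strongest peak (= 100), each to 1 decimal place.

5.8 : 41.8 : 100.0 : 79.7

The 3 Tl atoms are independent, so intensities follow the terms of (0.295 + 0.705)^3.
P(M) = 0.295^3 = 0.025672
P(M+2) = 3 × 0.295^2 × 0.705^1 = 0.184058
P(M+4) = 3 × 0.295^1 × 0.705^2 = 0.439867
P(M+6) = 0.705^3 = 0.350403
The M+4 peak is largest (0.439867); scaling to 100 gives 5.8 : 41.8 : 100.0 : 79.7.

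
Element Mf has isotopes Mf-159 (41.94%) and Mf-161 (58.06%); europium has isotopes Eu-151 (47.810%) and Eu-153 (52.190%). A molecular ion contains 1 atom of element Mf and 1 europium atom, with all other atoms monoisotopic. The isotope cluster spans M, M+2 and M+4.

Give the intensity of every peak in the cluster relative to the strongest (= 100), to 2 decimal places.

Element Mf pattern (n=1): 0.4194 : 0.5806
Europium pattern (n=1): 0.4781 : 0.5219
Convolve the two distributions (both contribute in 2-u steps):
  M: 0.4194×0.4781 = 0.200515
  M+2: 0.4194×0.5219 + 0.5806×0.4781 = 0.496470
  M+4: 0.5806×0.5219 = 0.303015
Scale to base peak (0.496470) = 100: 40.39 : 100.00 : 61.03

40.39 : 100.00 : 61.03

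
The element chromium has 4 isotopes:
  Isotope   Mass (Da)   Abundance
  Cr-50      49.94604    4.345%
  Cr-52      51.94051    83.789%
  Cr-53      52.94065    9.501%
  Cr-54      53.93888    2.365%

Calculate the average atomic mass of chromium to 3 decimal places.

Weight each isotope mass by its fractional abundance: 0.04345 × 49.94604 + 0.83789 × 51.94051 + 0.09501 × 52.94065 + 0.02365 × 53.93888
= 2.170155 + 43.520434 + 5.029891 + 1.275655 = 51.996135 Da

51.996 Da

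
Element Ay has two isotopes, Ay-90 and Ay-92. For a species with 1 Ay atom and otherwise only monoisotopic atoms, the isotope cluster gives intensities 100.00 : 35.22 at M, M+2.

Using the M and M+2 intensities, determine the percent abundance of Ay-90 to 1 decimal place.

Let p = fractional abundance of Ay-90. I(M+2)/I(M) = [C(1,1)·p^0·(1−p)] / p^1 = 1·(1−p)/p = 35.22/100.00 = 0.3522
(1−p)/p = 0.3522/1 = 0.3522  ⇒  p = 1/(1 + 0.3522) = 0.7395
Ay-90: 74.0%, Ay-92: 26.0%.

74.0%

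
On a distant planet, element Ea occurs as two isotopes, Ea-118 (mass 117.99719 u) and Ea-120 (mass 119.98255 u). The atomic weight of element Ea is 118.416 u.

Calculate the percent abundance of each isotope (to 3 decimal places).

Writing the weighted mean with unknown fraction x of Ea-118:
117.99719·x + 119.98255·(1 − x) = 118.416
(117.99719 − 119.98255)·x = 118.416 − 119.98255
x = -1.56655 / -1.98536 = 0.78905 → 78.905% Ea-118, 21.095% Ea-120.

Ea-118: 78.905%, Ea-120: 21.095%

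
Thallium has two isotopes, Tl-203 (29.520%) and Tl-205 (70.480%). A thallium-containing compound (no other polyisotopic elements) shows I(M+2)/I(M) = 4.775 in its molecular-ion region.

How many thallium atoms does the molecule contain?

For n independent Tl atoms, I(M+2)/I(M) = n · (abundance Tl-205) / (abundance Tl-203) = n · 0.70480/0.29520.
n = 4.775 × 0.29520/0.70480 = 2.00 ≈ 2

2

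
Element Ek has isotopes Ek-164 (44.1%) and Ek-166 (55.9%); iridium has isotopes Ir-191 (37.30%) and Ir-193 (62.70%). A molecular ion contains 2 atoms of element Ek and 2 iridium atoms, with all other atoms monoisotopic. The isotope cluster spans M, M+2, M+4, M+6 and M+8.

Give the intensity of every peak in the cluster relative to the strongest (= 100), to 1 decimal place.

Element Ek pattern (n=2): 0.194481 : 0.493038 : 0.312481
Iridium pattern (n=2): 0.139129 : 0.467742 : 0.393129
Convolve the two distributions (both contribute in 2-u steps):
  M: 0.194481×0.139129 = 0.027058
  M+2: 0.194481×0.467742 + 0.493038×0.139129 = 0.159563
  M+4: 0.194481×0.393129 + 0.493038×0.467742 + 0.312481×0.139129 = 0.350546
  M+6: 0.493038×0.393129 + 0.312481×0.467742 = 0.339988
  M+8: 0.312481×0.393129 = 0.122845
Scale to base peak (0.350546) = 100: 7.7 : 45.5 : 100.0 : 97.0 : 35.0

7.7 : 45.5 : 100.0 : 97.0 : 35.0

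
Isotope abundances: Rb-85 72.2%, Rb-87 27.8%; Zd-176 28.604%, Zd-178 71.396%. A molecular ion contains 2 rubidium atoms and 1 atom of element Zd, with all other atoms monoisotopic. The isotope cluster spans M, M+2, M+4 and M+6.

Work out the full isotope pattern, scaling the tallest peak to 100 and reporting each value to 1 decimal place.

Rubidium pattern (n=2): 0.521284 : 0.401432 : 0.077284
Element Zd pattern (n=1): 0.28604 : 0.71396
Convolve the two distributions (both contribute in 2-u steps):
  M: 0.521284×0.28604 = 0.149108
  M+2: 0.521284×0.71396 + 0.401432×0.28604 = 0.487002
  M+4: 0.401432×0.71396 + 0.077284×0.28604 = 0.308713
  M+6: 0.077284×0.71396 = 0.055178
Scale to base peak (0.487002) = 100: 30.6 : 100.0 : 63.4 : 11.3

30.6 : 100.0 : 63.4 : 11.3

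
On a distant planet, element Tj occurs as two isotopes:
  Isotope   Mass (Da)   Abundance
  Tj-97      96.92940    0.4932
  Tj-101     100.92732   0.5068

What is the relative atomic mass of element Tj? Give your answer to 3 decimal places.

98.956 Da

Average mass = Σ (abundance × isotope mass) = 0.4932 × 96.92940 + 0.5068 × 100.92732
= 47.805580 + 51.149966 = 98.955546 Da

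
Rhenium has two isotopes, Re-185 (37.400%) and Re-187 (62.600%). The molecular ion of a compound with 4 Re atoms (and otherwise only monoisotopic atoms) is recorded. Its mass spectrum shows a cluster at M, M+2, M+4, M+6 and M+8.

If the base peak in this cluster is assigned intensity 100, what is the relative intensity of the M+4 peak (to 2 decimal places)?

Binomial terms of (0.37400 + 0.62600)^4: M 0.0196, M+2 0.1310, M+4 0.3289, M+6 0.3670, M+8 0.1536 → M+6 is the base peak.
P(M+6) = C(4,3) × 0.37400^1 × 0.62600^3 = 4 × 0.3740 × 0.24531438 = 0.366990 (base)
P(M+4) = C(4,2) × 0.37400^2 × 0.62600^2 = 6 × 0.139876 × 0.391876 = 0.328884
Relative intensity = 0.328884 / 0.366990 × 100 = 89.62

89.62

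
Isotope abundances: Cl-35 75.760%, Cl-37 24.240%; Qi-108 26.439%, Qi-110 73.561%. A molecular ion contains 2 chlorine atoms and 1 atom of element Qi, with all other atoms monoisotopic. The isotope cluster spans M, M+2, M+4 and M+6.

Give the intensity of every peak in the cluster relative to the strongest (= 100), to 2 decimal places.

Chlorine pattern (n=2): 0.57395776 : 0.36728448 : 0.05875776
Element Qi pattern (n=1): 0.26439 : 0.73561
Convolve the two distributions (both contribute in 2-u steps):
  M: 0.57395776×0.26439 = 0.151749
  M+2: 0.57395776×0.73561 + 0.36728448×0.26439 = 0.519315
  M+4: 0.36728448×0.73561 + 0.05875776×0.26439 = 0.285713
  M+6: 0.05875776×0.73561 = 0.043223
Scale to base peak (0.519315) = 100: 29.22 : 100.00 : 55.02 : 8.32

29.22 : 100.00 : 55.02 : 8.32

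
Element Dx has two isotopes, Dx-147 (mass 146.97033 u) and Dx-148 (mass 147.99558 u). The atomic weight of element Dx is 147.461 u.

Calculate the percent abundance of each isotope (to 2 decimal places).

Writing the weighted mean with unknown fraction x of Dx-147:
146.97033·x + 147.99558·(1 − x) = 147.461
(146.97033 − 147.99558)·x = 147.461 − 147.99558
x = -0.53458 / -1.02525 = 0.52141 → 52.14% Dx-147, 47.86% Dx-148.

Dx-147: 52.14%, Dx-148: 47.86%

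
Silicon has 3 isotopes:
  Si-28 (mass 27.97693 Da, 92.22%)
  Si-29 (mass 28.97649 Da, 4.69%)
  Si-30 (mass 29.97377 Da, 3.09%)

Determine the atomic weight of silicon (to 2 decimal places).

Average mass = Σ (abundance × isotope mass) = 0.9222 × 27.97693 + 0.0469 × 28.97649 + 0.0309 × 29.97377
= 25.800325 + 1.358997 + 0.926189 = 28.085511 Da

28.09 Da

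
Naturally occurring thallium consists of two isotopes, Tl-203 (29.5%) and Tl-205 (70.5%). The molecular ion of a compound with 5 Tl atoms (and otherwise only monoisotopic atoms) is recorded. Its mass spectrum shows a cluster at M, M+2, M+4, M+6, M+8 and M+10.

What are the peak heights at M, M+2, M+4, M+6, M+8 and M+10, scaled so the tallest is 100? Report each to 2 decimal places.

0.61 : 7.33 : 35.02 : 83.69 : 100.00 : 47.80

Each Tl atom is independently Tl-203 (p = 0.295) or Tl-205 (q = 0.705); the cluster is the binomial expansion (p + q)^5.
P(M) = 0.295^5 = 0.002234
P(M+2) = 5 × 0.295^4 × 0.705^1 = 0.026696
P(M+4) = 10 × 0.295^3 × 0.705^2 = 0.127598
P(M+6) = 10 × 0.295^2 × 0.705^3 = 0.304938
P(M+8) = 5 × 0.295^1 × 0.705^4 = 0.364375
P(M+10) = 0.705^5 = 0.174159
The M+8 peak is largest (0.364375); scaling to 100 gives 0.61 : 7.33 : 35.02 : 83.69 : 100.00 : 47.80.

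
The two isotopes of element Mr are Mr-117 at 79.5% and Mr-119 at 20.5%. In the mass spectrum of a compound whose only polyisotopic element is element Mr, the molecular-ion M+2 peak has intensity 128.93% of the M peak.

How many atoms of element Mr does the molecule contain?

With n Mr atoms, P(M+2)/P(M) = C(n,1)·p^(n−1)q / p^n = n·q/p = n · 0.205/0.795.
n = 1.2893 × 0.795/0.205 = 5.00 ≈ 5

5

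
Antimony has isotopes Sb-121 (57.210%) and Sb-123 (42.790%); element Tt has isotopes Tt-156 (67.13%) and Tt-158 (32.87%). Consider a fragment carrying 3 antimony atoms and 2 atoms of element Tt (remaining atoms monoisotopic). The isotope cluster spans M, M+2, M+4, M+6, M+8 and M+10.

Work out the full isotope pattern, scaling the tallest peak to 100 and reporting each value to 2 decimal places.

24.30 : 78.32 : 100.00 : 63.18 : 19.73 : 2.44

Antimony pattern (n=3): 0.18724742 : 0.42015297 : 0.3142518 : 0.07834781
Element Tt pattern (n=2): 0.45064369 : 0.44131262 : 0.10804369
Convolve the two distributions (both contribute in 2-u steps):
  M: 0.18724742×0.45064369 = 0.084382
  M+2: 0.18724742×0.44131262 + 0.42015297×0.45064369 = 0.271974
  M+4: 0.18724742×0.10804369 + 0.42015297×0.44131262 + 0.3142518×0.45064369 = 0.347265
  M+6: 0.42015297×0.10804369 + 0.3142518×0.44131262 + 0.07834781×0.45064369 = 0.219385
  M+8: 0.3142518×0.10804369 + 0.07834781×0.44131262 = 0.068529
  M+10: 0.07834781×0.10804369 = 0.008465
Scale to base peak (0.347265) = 100: 24.30 : 78.32 : 100.00 : 63.18 : 19.73 : 2.44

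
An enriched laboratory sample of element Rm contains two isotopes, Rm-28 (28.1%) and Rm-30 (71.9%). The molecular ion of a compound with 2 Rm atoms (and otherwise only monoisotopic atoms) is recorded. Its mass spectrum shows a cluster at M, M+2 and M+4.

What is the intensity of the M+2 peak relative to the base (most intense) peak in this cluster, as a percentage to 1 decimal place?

(0.281 + 0.719)^2 gives M 0.0790, M+2 0.4041, M+4 0.5170; the largest is M+4.
P(M+4) = C(2,2) × 0.281^0 × 0.719^2 = 1 × 1.0000 × 0.516961 = 0.516961 (base)
P(M+2) = C(2,1) × 0.281^1 × 0.719^1 = 2 × 0.2810 × 0.7190 = 0.404078
Relative intensity = 0.404078 / 0.516961 × 100 = 78.2

78.2%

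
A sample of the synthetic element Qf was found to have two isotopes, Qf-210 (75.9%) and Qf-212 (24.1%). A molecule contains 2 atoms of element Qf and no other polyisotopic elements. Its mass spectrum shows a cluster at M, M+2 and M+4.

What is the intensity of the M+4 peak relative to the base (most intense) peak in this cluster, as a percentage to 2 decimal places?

10.08%

Binomial terms of (0.759 + 0.241)^2: M 0.5761, M+2 0.3658, M+4 0.0581 → M is the base peak.
P(M) = C(2,0) × 0.759^2 × 0.241^0 = 1 × 0.576081 × 1.0000 = 0.576081 (base)
P(M+4) = C(2,2) × 0.759^0 × 0.241^2 = 1 × 1.0000 × 0.058081 = 0.058081
Relative intensity = 0.058081 / 0.576081 × 100 = 10.08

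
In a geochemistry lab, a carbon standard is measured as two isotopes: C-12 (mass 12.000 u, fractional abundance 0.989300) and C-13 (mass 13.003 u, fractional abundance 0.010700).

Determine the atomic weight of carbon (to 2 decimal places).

The abundance-weighted mean is 0.989300 × 12.000 + 0.010700 × 13.003
= 11.8716 + 0.1391 = 12.0107 u

12.01 u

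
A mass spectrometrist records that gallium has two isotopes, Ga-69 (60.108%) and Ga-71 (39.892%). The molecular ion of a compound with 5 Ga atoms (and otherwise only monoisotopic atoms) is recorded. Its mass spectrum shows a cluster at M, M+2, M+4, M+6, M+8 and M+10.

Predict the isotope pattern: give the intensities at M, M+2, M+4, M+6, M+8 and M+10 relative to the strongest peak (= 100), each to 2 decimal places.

Expanding (0.60108 + 0.39892)^5:
P(M) = 0.60108^5 = 0.078462
P(M+2) = 5 × 0.60108^4 × 0.39892^1 = 0.260366
P(M+4) = 10 × 0.60108^3 × 0.39892^2 = 0.345596
P(M+6) = 10 × 0.60108^2 × 0.39892^3 = 0.229362
P(M+8) = 5 × 0.60108^1 × 0.39892^4 = 0.076111
P(M+10) = 0.39892^5 = 0.010103
The M+4 peak is largest (0.345596); scaling to 100 gives 22.70 : 75.34 : 100.00 : 66.37 : 22.02 : 2.92.

22.70 : 75.34 : 100.00 : 66.37 : 22.02 : 2.92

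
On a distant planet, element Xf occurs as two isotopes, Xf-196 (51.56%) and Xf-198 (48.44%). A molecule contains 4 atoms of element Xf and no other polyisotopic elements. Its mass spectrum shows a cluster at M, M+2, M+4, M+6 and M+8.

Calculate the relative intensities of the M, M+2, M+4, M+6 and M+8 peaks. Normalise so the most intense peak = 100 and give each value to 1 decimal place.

18.9 : 71.0 : 100.0 : 62.6 : 14.7

Each Xf atom is independently Xf-196 (p = 0.5156) or Xf-198 (q = 0.4844); the cluster is the binomial expansion (p + q)^4.
P(M) = 0.5156^4 = 0.070673
P(M+2) = 4 × 0.5156^3 × 0.4844^1 = 0.265585
P(M+4) = 6 × 0.5156^2 × 0.4844^2 = 0.374270
P(M+6) = 4 × 0.5156^1 × 0.4844^3 = 0.234415
P(M+8) = 0.4844^4 = 0.055058
The M+4 peak is largest (0.374270); scaling to 100 gives 18.9 : 71.0 : 100.0 : 62.6 : 14.7.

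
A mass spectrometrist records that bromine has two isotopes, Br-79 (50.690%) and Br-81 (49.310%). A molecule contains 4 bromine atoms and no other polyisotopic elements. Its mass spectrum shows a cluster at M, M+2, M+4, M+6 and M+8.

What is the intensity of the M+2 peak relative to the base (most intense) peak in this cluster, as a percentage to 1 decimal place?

Binomial terms of (0.50690 + 0.49310)^4: M 0.0660, M+2 0.2569, M+4 0.3749, M+6 0.2431, M+8 0.0591 → M+4 is the base peak.
P(M+4) = C(4,2) × 0.50690^2 × 0.49310^2 = 6 × 0.25694761 × 0.24314761 = 0.374857 (base)
P(M+2) = C(4,1) × 0.50690^3 × 0.49310^1 = 4 × 0.13024674 × 0.4931 = 0.256899
Relative intensity = 0.256899 / 0.374857 × 100 = 68.5

68.5%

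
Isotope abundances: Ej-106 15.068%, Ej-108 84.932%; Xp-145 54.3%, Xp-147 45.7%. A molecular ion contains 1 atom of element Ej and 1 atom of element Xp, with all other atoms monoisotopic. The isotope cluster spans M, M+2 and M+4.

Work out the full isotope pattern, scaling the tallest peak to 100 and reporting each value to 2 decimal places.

15.44 : 100.00 : 73.23

Element Ej pattern (n=1): 0.15068 : 0.84932
Element Xp pattern (n=1): 0.5430 : 0.4570
Convolve the two distributions (both contribute in 2-u steps):
  M: 0.15068×0.5430 = 0.081819
  M+2: 0.15068×0.4570 + 0.84932×0.5430 = 0.530042
  M+4: 0.84932×0.4570 = 0.388139
Scale to base peak (0.530042) = 100: 15.44 : 100.00 : 73.23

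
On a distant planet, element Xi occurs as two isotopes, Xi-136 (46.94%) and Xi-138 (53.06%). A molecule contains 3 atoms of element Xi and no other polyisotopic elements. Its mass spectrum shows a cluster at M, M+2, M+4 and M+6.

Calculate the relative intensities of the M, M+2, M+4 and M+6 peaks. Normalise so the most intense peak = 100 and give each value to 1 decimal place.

26.1 : 88.5 : 100.0 : 37.7

Each Xi atom is independently Xi-136 (p = 0.4694) or Xi-138 (q = 0.5306); the cluster is the binomial expansion (p + q)^3.
P(M) = 0.4694^3 = 0.103426
P(M+2) = 3 × 0.4694^2 × 0.5306^1 = 0.350731
P(M+4) = 3 × 0.4694^1 × 0.5306^2 = 0.396460
P(M+6) = 0.5306^3 = 0.149383
The M+4 peak is largest (0.396460); scaling to 100 gives 26.1 : 88.5 : 100.0 : 37.7.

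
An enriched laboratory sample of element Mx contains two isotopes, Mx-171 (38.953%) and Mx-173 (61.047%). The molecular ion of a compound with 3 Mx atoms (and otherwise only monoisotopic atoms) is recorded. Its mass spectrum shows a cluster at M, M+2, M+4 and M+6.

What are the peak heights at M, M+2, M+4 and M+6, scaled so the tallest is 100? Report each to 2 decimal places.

Expanding (0.38953 + 0.61047)^3:
P(M) = 0.38953^3 = 0.059105
P(M+2) = 3 × 0.38953^2 × 0.61047^1 = 0.277886
P(M+4) = 3 × 0.38953^1 × 0.61047^2 = 0.435503
P(M+6) = 0.61047^3 = 0.227506
The M+4 peak is largest (0.435503); scaling to 100 gives 13.57 : 63.81 : 100.00 : 52.24.

13.57 : 63.81 : 100.00 : 52.24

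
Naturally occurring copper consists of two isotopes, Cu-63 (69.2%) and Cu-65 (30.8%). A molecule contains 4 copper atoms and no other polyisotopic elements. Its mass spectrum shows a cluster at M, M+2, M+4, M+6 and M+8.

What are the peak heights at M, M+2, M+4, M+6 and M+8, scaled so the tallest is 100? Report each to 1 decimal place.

56.2 : 100.0 : 66.8 : 19.8 : 2.2

The 4 Cu atoms are independent, so intensities follow the terms of (0.692 + 0.308)^4.
P(M) = 0.692^4 = 0.229311
P(M+2) = 4 × 0.692^3 × 0.308^1 = 0.408253
P(M+4) = 6 × 0.692^2 × 0.308^2 = 0.272562
P(M+6) = 4 × 0.692^1 × 0.308^3 = 0.080876
P(M+8) = 0.308^4 = 0.008999
The M+2 peak is largest (0.408253); scaling to 100 gives 56.2 : 100.0 : 66.8 : 19.8 : 2.2.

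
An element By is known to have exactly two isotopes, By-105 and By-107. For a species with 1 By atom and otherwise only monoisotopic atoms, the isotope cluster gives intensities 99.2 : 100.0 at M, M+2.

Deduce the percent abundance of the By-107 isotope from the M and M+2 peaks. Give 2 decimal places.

50.20%

Let p = fractional abundance of By-105. I(M+2)/I(M) = [C(1,1)·p^0·(1−p)] / p^1 = 1·(1−p)/p = 100.0/99.2 = 1.0081
(1−p)/p = 1.0081/1 = 1.0081  ⇒  p = 1/(1 + 1.0081) = 0.4980
By-105: 49.80%, By-107: 50.20%.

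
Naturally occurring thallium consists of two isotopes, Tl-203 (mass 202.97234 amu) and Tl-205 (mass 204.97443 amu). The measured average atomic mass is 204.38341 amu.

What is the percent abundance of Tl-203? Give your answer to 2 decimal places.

Let x be the fractional abundance of Tl-203; then Tl-205 has abundance 1 − x.
202.97234·x + 204.97443·(1 − x) = 204.38341
(202.97234 − 204.97443)·x = 204.38341 − 204.97443
x = -0.59102 / -2.00209 = 0.29520 → 29.52% Tl-203, 70.48% Tl-205.

29.52%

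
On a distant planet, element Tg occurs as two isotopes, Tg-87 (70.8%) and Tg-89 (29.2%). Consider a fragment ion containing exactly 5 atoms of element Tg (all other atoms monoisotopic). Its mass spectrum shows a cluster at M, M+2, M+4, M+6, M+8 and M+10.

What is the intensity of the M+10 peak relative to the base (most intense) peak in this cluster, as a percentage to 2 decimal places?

0.58%

(0.708 + 0.292)^5 gives M 0.1779, M+2 0.3668, M+4 0.3026, M+6 0.1248, M+8 0.0257, M+10 0.0021; the largest is M+2.
P(M+2) = C(5,1) × 0.708^4 × 0.292^1 = 5 × 0.2512656 × 0.2920 = 0.366848 (base)
P(M+10) = C(5,5) × 0.708^0 × 0.292^5 = 1 × 1.0000 × 0.00212283 = 0.002123
Relative intensity = 0.002123 / 0.366848 × 100 = 0.58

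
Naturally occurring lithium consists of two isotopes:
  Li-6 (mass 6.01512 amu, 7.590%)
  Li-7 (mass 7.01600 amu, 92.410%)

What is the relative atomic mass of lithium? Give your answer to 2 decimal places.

6.94 amu

Average mass = Σ (abundance × isotope mass) = 0.07590 × 6.01512 + 0.92410 × 7.01600
= 0.456548 + 6.483486 = 6.940034 amu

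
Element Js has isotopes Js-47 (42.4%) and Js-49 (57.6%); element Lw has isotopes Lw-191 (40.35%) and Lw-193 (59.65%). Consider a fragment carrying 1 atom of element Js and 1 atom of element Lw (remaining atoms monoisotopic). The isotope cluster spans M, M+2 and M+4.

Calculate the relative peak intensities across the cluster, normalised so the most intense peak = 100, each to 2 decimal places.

35.25 : 100.00 : 70.79

Element Js pattern (n=1): 0.4240 : 0.5760
Element Lw pattern (n=1): 0.4035 : 0.5965
Convolve the two distributions (both contribute in 2-u steps):
  M: 0.4240×0.4035 = 0.171084
  M+2: 0.4240×0.5965 + 0.5760×0.4035 = 0.485332
  M+4: 0.5760×0.5965 = 0.343584
Scale to base peak (0.485332) = 100: 35.25 : 100.00 : 70.79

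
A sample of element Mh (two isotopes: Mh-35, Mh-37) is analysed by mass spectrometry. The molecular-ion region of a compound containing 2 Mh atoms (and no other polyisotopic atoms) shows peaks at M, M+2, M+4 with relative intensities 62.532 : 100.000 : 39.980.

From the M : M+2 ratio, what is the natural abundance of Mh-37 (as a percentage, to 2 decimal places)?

Let p = fractional abundance of Mh-35. I(M+2)/I(M) = [C(2,1)·p^1·(1−p)] / p^2 = 2·(1−p)/p = 100.000/62.532 = 1.5992
(1−p)/p = 1.5992/2 = 0.7996  ⇒  p = 1/(1 + 0.7996) = 0.5557
Mh-35: 55.57%, Mh-37: 44.43%.

44.43%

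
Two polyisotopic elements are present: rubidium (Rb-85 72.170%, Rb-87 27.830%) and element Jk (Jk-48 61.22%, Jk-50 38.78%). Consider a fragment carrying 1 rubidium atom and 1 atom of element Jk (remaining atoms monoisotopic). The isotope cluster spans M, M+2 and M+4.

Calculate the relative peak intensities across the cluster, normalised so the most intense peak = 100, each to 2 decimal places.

98.13 : 100.00 : 23.97

Rubidium pattern (n=1): 0.7217 : 0.2783
Element Jk pattern (n=1): 0.6122 : 0.3878
Convolve the two distributions (both contribute in 2-u steps):
  M: 0.7217×0.6122 = 0.441825
  M+2: 0.7217×0.3878 + 0.2783×0.6122 = 0.450251
  M+4: 0.2783×0.3878 = 0.107925
Scale to base peak (0.450251) = 100: 98.13 : 100.00 : 23.97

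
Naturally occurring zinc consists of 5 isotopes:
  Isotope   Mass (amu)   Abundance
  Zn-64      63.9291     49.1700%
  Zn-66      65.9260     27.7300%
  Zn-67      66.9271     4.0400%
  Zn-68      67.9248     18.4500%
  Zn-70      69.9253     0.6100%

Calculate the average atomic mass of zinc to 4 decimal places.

65.3777 amu

Ar = Σ fᵢ·mᵢ = 0.491700 × 63.9291 + 0.277300 × 65.9260 + 0.040400 × 66.9271 + 0.184500 × 67.9248 + 0.006100 × 69.9253
= 31.43394 + 18.28128 + 2.70385 + 12.53213 + 0.42654 = 65.37774 amu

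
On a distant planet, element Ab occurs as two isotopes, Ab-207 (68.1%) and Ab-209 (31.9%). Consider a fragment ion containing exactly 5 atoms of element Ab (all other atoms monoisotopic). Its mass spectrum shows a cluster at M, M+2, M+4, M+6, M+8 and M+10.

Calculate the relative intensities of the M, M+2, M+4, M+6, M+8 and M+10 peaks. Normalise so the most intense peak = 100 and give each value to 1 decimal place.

42.7 : 100.0 : 93.7 : 43.9 : 10.3 : 1.0

Each Ab atom is independently Ab-207 (p = 0.681) or Ab-209 (q = 0.319); the cluster is the binomial expansion (p + q)^5.
P(M) = 0.681^5 = 0.146466
P(M+2) = 5 × 0.681^4 × 0.319^1 = 0.343043
P(M+4) = 10 × 0.681^3 × 0.319^2 = 0.321383
P(M+6) = 10 × 0.681^2 × 0.319^3 = 0.150545
P(M+8) = 5 × 0.681^1 × 0.319^4 = 0.035260
P(M+10) = 0.319^5 = 0.003303
The M+2 peak is largest (0.343043); scaling to 100 gives 42.7 : 100.0 : 93.7 : 43.9 : 10.3 : 1.0.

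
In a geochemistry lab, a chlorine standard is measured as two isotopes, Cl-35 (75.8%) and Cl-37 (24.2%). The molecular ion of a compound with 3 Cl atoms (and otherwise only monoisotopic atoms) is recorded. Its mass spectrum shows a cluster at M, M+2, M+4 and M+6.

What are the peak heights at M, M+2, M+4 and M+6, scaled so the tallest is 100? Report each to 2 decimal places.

Each Cl atom is independently Cl-35 (p = 0.758) or Cl-37 (q = 0.242); the cluster is the binomial expansion (p + q)^3.
P(M) = 0.758^3 = 0.435520
P(M+2) = 3 × 0.758^2 × 0.242^1 = 0.417133
P(M+4) = 3 × 0.758^1 × 0.242^2 = 0.133175
P(M+6) = 0.242^3 = 0.014172
The M peak is largest (0.435520); scaling to 100 gives 100.00 : 95.78 : 30.58 : 3.25.

100.00 : 95.78 : 30.58 : 3.25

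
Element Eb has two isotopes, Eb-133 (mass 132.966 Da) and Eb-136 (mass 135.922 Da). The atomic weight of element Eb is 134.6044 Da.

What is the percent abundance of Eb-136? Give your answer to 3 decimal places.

Writing the weighted mean with unknown fraction x of Eb-133:
132.966·x + 135.922·(1 − x) = 134.6044
(132.966 − 135.922)·x = 134.6044 − 135.922
x = -1.3176 / -2.956 = 0.44574 → 44.574% Eb-133, 55.426% Eb-136.

55.426%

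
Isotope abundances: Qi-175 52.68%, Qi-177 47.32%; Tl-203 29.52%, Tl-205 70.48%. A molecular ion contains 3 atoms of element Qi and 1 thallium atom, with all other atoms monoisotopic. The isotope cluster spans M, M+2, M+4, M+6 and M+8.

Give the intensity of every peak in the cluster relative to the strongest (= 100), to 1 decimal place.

Element Qi pattern (n=3): 0.14619661 : 0.39396489 : 0.35388039 : 0.10595811
Thallium pattern (n=1): 0.2952 : 0.7048
Convolve the two distributions (both contribute in 2-u steps):
  M: 0.14619661×0.2952 = 0.043157
  M+2: 0.14619661×0.7048 + 0.39396489×0.2952 = 0.219338
  M+4: 0.39396489×0.7048 + 0.35388039×0.2952 = 0.382132
  M+6: 0.35388039×0.7048 + 0.10595811×0.2952 = 0.280694
  M+8: 0.10595811×0.7048 = 0.074679
Scale to base peak (0.382132) = 100: 11.3 : 57.4 : 100.0 : 73.5 : 19.5

11.3 : 57.4 : 100.0 : 73.5 : 19.5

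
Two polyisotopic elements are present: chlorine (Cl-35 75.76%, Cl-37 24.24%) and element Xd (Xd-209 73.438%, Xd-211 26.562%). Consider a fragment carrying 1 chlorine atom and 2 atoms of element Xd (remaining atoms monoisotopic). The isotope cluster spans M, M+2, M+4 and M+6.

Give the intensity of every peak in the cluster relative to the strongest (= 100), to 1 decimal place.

Chlorine pattern (n=1): 0.7576 : 0.2424
Element Xd pattern (n=2): 0.53931398 : 0.39013203 : 0.07055398
Convolve the two distributions (both contribute in 2-u steps):
  M: 0.7576×0.53931398 = 0.408584
  M+2: 0.7576×0.39013203 + 0.2424×0.53931398 = 0.426294
  M+4: 0.7576×0.07055398 + 0.2424×0.39013203 = 0.148020
  M+6: 0.2424×0.07055398 = 0.017102
Scale to base peak (0.426294) = 100: 95.8 : 100.0 : 34.7 : 4.0

95.8 : 100.0 : 34.7 : 4.0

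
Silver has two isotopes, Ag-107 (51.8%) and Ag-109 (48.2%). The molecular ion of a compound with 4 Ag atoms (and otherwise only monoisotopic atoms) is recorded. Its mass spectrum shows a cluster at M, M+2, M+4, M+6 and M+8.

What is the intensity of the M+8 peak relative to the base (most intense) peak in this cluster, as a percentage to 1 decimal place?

14.4%

(0.518 + 0.482)^4 gives M 0.0720, M+2 0.2680, M+4 0.3740, M+6 0.2320, M+8 0.0540; the largest is M+4.
P(M+4) = C(4,2) × 0.518^2 × 0.482^2 = 6 × 0.268324 × 0.232324 = 0.374029 (base)
P(M+8) = C(4,4) × 0.518^0 × 0.482^4 = 1 × 1.0000 × 0.05397444 = 0.053974
Relative intensity = 0.053974 / 0.374029 × 100 = 14.4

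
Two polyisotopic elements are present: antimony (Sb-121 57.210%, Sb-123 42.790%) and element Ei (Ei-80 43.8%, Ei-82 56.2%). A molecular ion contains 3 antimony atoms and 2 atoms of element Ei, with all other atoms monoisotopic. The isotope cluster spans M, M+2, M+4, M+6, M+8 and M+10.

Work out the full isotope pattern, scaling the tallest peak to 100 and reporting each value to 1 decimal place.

Antimony pattern (n=3): 0.18724742 : 0.42015297 : 0.3142518 : 0.07834781
Element Ei pattern (n=2): 0.191844 : 0.492312 : 0.315844
Convolve the two distributions (both contribute in 2-u steps):
  M: 0.18724742×0.191844 = 0.035922
  M+2: 0.18724742×0.492312 + 0.42015297×0.191844 = 0.172788
  M+4: 0.18724742×0.315844 + 0.42015297×0.492312 + 0.3142518×0.191844 = 0.326275
  M+6: 0.42015297×0.315844 + 0.3142518×0.492312 + 0.07834781×0.191844 = 0.302443
  M+8: 0.3142518×0.315844 + 0.07834781×0.492312 = 0.137826
  M+10: 0.07834781×0.315844 = 0.024746
Scale to base peak (0.326275) = 100: 11.0 : 53.0 : 100.0 : 92.7 : 42.2 : 7.6

11.0 : 53.0 : 100.0 : 92.7 : 42.2 : 7.6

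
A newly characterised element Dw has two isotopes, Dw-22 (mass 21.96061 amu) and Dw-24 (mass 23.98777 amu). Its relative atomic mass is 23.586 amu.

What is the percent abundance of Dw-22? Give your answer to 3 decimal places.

With x = fraction of Dw-22 (so Dw-24 is 1 − x):
21.96061·x + 23.98777·(1 − x) = 23.586
(21.96061 − 23.98777)·x = 23.586 − 23.98777
x = -0.40177 / -2.02716 = 0.19819 → 19.819% Dw-22, 80.181% Dw-24.

19.819%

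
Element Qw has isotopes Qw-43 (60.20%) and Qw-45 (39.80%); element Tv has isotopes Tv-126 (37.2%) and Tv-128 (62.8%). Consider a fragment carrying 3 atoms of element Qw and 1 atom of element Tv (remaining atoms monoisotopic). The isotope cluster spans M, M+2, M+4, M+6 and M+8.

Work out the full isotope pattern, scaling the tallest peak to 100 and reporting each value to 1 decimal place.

21.5 : 78.8 : 100.0 : 53.7 : 10.5

Element Qw pattern (n=3): 0.21816721 : 0.43271038 : 0.28607762 : 0.06304479
Element Tv pattern (n=1): 0.3720 : 0.6280
Convolve the two distributions (both contribute in 2-u steps):
  M: 0.21816721×0.3720 = 0.081158
  M+2: 0.21816721×0.6280 + 0.43271038×0.3720 = 0.297977
  M+4: 0.43271038×0.6280 + 0.28607762×0.3720 = 0.378163
  M+6: 0.28607762×0.6280 + 0.06304479×0.3720 = 0.203109
  M+8: 0.06304479×0.6280 = 0.039592
Scale to base peak (0.378163) = 100: 21.5 : 78.8 : 100.0 : 53.7 : 10.5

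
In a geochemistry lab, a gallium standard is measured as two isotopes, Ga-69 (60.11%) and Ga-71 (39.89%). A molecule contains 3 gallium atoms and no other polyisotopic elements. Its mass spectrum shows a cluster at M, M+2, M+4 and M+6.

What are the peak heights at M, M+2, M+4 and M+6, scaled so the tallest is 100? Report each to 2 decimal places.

Each Ga atom is independently Ga-69 (p = 0.6011) or Ga-71 (q = 0.3989); the cluster is the binomial expansion (p + q)^3.
P(M) = 0.6011^3 = 0.217190
P(M+2) = 3 × 0.6011^2 × 0.3989^1 = 0.432393
P(M+4) = 3 × 0.6011^1 × 0.3989^2 = 0.286943
P(M+6) = 0.3989^3 = 0.063473
The M+2 peak is largest (0.432393); scaling to 100 gives 50.23 : 100.00 : 66.36 : 14.68.

50.23 : 100.00 : 66.36 : 14.68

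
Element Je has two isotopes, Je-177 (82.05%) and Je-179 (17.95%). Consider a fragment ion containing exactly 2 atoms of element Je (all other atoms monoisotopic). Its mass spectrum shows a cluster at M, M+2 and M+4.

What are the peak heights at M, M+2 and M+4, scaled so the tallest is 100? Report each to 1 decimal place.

100.0 : 43.8 : 4.8

Expanding (0.8205 + 0.1795)^2:
P(M) = 0.8205^2 = 0.673220
P(M+2) = 2 × 0.8205^1 × 0.1795^1 = 0.294559
P(M+4) = 0.1795^2 = 0.032220
The M peak is largest (0.673220); scaling to 100 gives 100.0 : 43.8 : 4.8.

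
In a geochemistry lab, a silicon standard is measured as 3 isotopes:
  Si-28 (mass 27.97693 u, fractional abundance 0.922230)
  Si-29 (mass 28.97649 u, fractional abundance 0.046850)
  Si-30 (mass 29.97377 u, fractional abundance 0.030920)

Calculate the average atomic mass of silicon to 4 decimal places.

Weight each isotope mass by its fractional abundance: 0.922230 × 27.97693 + 0.046850 × 28.97649 + 0.030920 × 29.97377
= 25.801164 + 1.357549 + 0.926789 = 28.085502 u

28.0855 u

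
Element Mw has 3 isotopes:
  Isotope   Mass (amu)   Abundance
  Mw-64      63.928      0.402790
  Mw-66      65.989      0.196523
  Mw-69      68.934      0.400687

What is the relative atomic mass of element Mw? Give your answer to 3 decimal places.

Ar = Σ fᵢ·mᵢ = 0.402790 × 63.928 + 0.196523 × 65.989 + 0.400687 × 68.934
= 25.7496 + 12.9684 + 27.6210 = 66.3390 amu

66.339 amu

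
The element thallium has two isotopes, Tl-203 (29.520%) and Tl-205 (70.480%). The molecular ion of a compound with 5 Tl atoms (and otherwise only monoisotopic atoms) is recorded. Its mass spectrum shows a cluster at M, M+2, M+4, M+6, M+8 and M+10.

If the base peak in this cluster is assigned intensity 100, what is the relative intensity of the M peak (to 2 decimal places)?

Binomial terms of (0.29520 + 0.70480)^5: M 0.0022, M+2 0.0268, M+4 0.1278, M+6 0.3051, M+8 0.3642, M+10 0.1739 → M+8 is the base peak.
P(M+8) = C(5,4) × 0.29520^1 × 0.70480^4 = 5 × 0.2952 × 0.24675365 = 0.364208 (base)
P(M) = C(5,0) × 0.29520^5 × 0.70480^0 = 1 × 0.00224172 × 1.0000 = 0.002242
Relative intensity = 0.002242 / 0.364208 × 100 = 0.62

0.62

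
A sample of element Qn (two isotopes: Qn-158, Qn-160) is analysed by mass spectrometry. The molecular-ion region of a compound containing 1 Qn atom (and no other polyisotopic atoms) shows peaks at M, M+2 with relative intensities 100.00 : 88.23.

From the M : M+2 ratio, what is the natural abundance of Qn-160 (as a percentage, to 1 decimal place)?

46.9%

If p is the fraction of Qn that is Qn-158, then I(M+2)/I(M) = [C(1,1)·p^0·(1−p)] / p^1 = 1·(1−p)/p = 88.23/100.00 = 0.8823
(1−p)/p = 0.8823/1 = 0.8823  ⇒  p = 1/(1 + 0.8823) = 0.5313
Qn-158: 53.1%, Qn-160: 46.9%.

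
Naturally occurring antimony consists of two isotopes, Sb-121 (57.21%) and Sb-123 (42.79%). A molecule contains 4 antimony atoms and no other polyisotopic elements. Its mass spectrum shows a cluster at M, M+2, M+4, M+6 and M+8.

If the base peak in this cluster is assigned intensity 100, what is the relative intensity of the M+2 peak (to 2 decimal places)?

Term probabilities: M 0.1071, M+2 0.3205, M+4 0.3596, M+6 0.1793, M+8 0.0335. Base peak = M+4.
P(M+4) = C(4,2) × 0.5721^2 × 0.4279^2 = 6 × 0.32729841 × 0.18309841 = 0.359567 (base)
P(M+2) = C(4,1) × 0.5721^3 × 0.4279^1 = 4 × 0.18724742 × 0.4279 = 0.320493
Relative intensity = 0.320493 / 0.359567 × 100 = 89.13

89.13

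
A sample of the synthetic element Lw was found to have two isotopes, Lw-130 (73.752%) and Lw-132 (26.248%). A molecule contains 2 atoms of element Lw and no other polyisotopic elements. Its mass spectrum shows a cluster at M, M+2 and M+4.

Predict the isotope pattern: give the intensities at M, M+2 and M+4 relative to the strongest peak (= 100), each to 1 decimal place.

The 2 Lw atoms are independent, so intensities follow the terms of (0.73752 + 0.26248)^2.
P(M) = 0.73752^2 = 0.543936
P(M+2) = 2 × 0.73752^1 × 0.26248^1 = 0.387168
P(M+4) = 0.26248^2 = 0.068896
The M peak is largest (0.543936); scaling to 100 gives 100.0 : 71.2 : 12.7.

100.0 : 71.2 : 12.7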